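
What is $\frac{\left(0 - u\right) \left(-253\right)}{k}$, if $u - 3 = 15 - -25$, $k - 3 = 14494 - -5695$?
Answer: $\frac{10879}{20192} \approx 0.53878$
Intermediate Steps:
$k = 20192$ ($k = 3 + \left(14494 - -5695\right) = 3 + \left(14494 + 5695\right) = 3 + 20189 = 20192$)
$u = 43$ ($u = 3 + \left(15 - -25\right) = 3 + \left(15 + 25\right) = 3 + 40 = 43$)
$\frac{\left(0 - u\right) \left(-253\right)}{k} = \frac{\left(0 - 43\right) \left(-253\right)}{20192} = \left(0 - 43\right) \left(-253\right) \frac{1}{20192} = \left(-43\right) \left(-253\right) \frac{1}{20192} = 10879 \cdot \frac{1}{20192} = \frac{10879}{20192}$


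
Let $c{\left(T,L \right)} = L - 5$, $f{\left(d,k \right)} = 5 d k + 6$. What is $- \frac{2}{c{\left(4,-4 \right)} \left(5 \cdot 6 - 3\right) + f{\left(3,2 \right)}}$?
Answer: $\frac{2}{207} \approx 0.0096618$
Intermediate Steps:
$f{\left(d,k \right)} = 6 + 5 d k$ ($f{\left(d,k \right)} = 5 d k + 6 = 6 + 5 d k$)
$c{\left(T,L \right)} = -5 + L$ ($c{\left(T,L \right)} = L - 5 = -5 + L$)
$- \frac{2}{c{\left(4,-4 \right)} \left(5 \cdot 6 - 3\right) + f{\left(3,2 \right)}} = - \frac{2}{\left(-5 - 4\right) \left(5 \cdot 6 - 3\right) + \left(6 + 5 \cdot 3 \cdot 2\right)} = - \frac{2}{- 9 \left(30 - 3\right) + \left(6 + 30\right)} = - \frac{2}{\left(-9\right) 27 + 36} = - \frac{2}{-243 + 36} = - \frac{2}{-207} = \left(-2\right) \left(- \frac{1}{207}\right) = \frac{2}{207}$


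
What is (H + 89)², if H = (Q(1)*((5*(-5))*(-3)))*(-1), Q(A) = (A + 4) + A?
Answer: 130321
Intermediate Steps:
Q(A) = 4 + 2*A (Q(A) = (4 + A) + A = 4 + 2*A)
H = -450 (H = ((4 + 2*1)*((5*(-5))*(-3)))*(-1) = ((4 + 2)*(-25*(-3)))*(-1) = (6*75)*(-1) = 450*(-1) = -450)
(H + 89)² = (-450 + 89)² = (-361)² = 130321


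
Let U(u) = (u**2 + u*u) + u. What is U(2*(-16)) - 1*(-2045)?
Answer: 4061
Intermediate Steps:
U(u) = u + 2*u**2 (U(u) = (u**2 + u**2) + u = 2*u**2 + u = u + 2*u**2)
U(2*(-16)) - 1*(-2045) = (2*(-16))*(1 + 2*(2*(-16))) - 1*(-2045) = -32*(1 + 2*(-32)) + 2045 = -32*(1 - 64) + 2045 = -32*(-63) + 2045 = 2016 + 2045 = 4061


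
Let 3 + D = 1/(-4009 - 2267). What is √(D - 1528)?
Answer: 7*I*√307669917/3138 ≈ 39.128*I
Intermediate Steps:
D = -18829/6276 (D = -3 + 1/(-4009 - 2267) = -3 + 1/(-6276) = -3 - 1/6276 = -18829/6276 ≈ -3.0002)
√(D - 1528) = √(-18829/6276 - 1528) = √(-9608557/6276) = 7*I*√307669917/3138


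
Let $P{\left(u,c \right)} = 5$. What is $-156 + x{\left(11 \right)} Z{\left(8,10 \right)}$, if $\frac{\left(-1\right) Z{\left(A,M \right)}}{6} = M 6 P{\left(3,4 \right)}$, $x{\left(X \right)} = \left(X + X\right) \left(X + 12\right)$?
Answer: $-910956$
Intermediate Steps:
$x{\left(X \right)} = 2 X \left(12 + X\right)$
$Z{\left(A,M \right)} = - 180 M$ ($Z{\left(A,M \right)} = - 6 M 6 \cdot 5 = - 6 \cdot 6 M 5 = - 6 \cdot 30 M = - 180 M$)
$-156 + x{\left(11 \right)} Z{\left(8,10 \right)} = -156 + 2 \cdot 11 \left(12 + 11\right) \left(\left(-180\right) 10\right) = -156 + 2 \cdot 11 \cdot 23 \left(-1800\right) = -156 + 506 \left(-1800\right) = -156 - 910800 = -910956$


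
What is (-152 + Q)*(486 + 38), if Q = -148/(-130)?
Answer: -5138344/65 ≈ -79052.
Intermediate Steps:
Q = 74/65 (Q = -148*(-1/130) = 74/65 ≈ 1.1385)
(-152 + Q)*(486 + 38) = (-152 + 74/65)*(486 + 38) = -9806/65*524 = -5138344/65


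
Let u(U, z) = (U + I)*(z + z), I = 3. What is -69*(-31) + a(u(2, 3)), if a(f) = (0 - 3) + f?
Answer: 2166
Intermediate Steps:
u(U, z) = 2*z*(3 + U) (u(U, z) = (U + 3)*(z + z) = (3 + U)*(2*z) = 2*z*(3 + U))
a(f) = -3 + f
-69*(-31) + a(u(2, 3)) = -69*(-31) + (-3 + 2*3*(3 + 2)) = 2139 + (-3 + 2*3*5) = 2139 + (-3 + 30) = 2139 + 27 = 2166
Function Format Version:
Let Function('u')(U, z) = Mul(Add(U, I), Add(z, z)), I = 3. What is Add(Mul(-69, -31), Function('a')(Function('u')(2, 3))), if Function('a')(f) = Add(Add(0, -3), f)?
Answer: 2166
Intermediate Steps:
Function('u')(U, z) = Mul(2, z, Add(3, U)) (Function('u')(U, z) = Mul(Add(U, 3), Add(z, z)) = Mul(Add(3, U), Mul(2, z)) = Mul(2, z, Add(3, U)))
Function('a')(f) = Add(-3, f)
Add(Mul(-69, -31), Function('a')(Function('u')(2, 3))) = Add(Mul(-69, -31), Add(-3, Mul(2, 3, Add(3, 2)))) = Add(2139, Add(-3, Mul(2, 3, 5))) = Add(2139, Add(-3, 30)) = Add(2139, 27) = 2166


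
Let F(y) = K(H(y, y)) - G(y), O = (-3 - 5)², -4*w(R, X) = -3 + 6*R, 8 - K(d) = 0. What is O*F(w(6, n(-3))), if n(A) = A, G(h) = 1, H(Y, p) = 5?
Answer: 448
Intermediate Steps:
K(d) = 8 (K(d) = 8 - 1*0 = 8 + 0 = 8)
w(R, X) = ¾ - 3*R/2 (w(R, X) = -(-3 + 6*R)/4 = ¾ - 3*R/2)
O = 64 (O = (-8)² = 64)
F(y) = 7 (F(y) = 8 - 1*1 = 8 - 1 = 7)
O*F(w(6, n(-3))) = 64*7 = 448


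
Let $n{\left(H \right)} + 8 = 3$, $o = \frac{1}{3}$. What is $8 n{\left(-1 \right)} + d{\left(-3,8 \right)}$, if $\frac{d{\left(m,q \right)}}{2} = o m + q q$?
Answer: $86$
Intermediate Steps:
$o = \frac{1}{3} \approx 0.33333$
$n{\left(H \right)} = -5$ ($n{\left(H \right)} = -8 + 3 = -5$)
$d{\left(m,q \right)} = 2 q^{2} + \frac{2 m}{3}$ ($d{\left(m,q \right)} = 2 \left(\frac{m}{3} + q q\right) = 2 \left(\frac{m}{3} + q^{2}\right) = 2 \left(q^{2} + \frac{m}{3}\right) = 2 q^{2} + \frac{2 m}{3}$)
$8 n{\left(-1 \right)} + d{\left(-3,8 \right)} = 8 \left(-5\right) + \left(2 \cdot 8^{2} + \frac{2}{3} \left(-3\right)\right) = -40 + \left(2 \cdot 64 - 2\right) = -40 + \left(128 - 2\right) = -40 + 126 = 86$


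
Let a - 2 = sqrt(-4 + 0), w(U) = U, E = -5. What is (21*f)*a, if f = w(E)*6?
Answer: -1260 - 1260*I ≈ -1260.0 - 1260.0*I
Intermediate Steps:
f = -30 (f = -5*6 = -30)
a = 2 + 2*I (a = 2 + sqrt(-4 + 0) = 2 + sqrt(-4) = 2 + 2*I ≈ 2.0 + 2.0*I)
(21*f)*a = (21*(-30))*(2 + 2*I) = -630*(2 + 2*I) = -1260 - 1260*I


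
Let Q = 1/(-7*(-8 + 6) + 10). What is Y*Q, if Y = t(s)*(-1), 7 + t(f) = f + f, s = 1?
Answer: 5/24 ≈ 0.20833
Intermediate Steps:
t(f) = -7 + 2*f (t(f) = -7 + (f + f) = -7 + 2*f)
Y = 5 (Y = (-7 + 2*1)*(-1) = (-7 + 2)*(-1) = -5*(-1) = 5)
Q = 1/24 (Q = 1/(-7*(-2) + 10) = 1/(14 + 10) = 1/24 ≈ 0.041667)
Y*Q = 5*(1/24) = 5/24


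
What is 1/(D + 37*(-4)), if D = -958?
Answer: -1/1106 ≈ -0.00090416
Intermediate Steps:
1/(D + 37*(-4)) = 1/(-958 + 37*(-4)) = 1/(-958 - 148) = 1/(-1106) = -1/1106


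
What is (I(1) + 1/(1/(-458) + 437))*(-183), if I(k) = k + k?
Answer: -24445628/66715 ≈ -366.42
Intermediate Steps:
I(k) = 2*k
(I(1) + 1/(1/(-458) + 437))*(-183) = (2*1 + 1/(1/(-458) + 437))*(-183) = (2 + 1/(-1/458 + 437))*(-183) = (2 + 1/(200145/458))*(-183) = (2 + 458/200145)*(-183) = (400748/200145)*(-183) = -24445628/66715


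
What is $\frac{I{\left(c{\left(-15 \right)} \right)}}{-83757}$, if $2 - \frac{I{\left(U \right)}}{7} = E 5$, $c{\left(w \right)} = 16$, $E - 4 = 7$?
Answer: $\frac{371}{83757} \approx 0.0044295$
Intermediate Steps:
$E = 11$ ($E = 4 + 7 = 11$)
$I{\left(U \right)} = -371$ ($I{\left(U \right)} = 14 - 7 \cdot 11 \cdot 5 = 14 - 385 = -371$)
$\frac{I{\left(c{\left(-15 \right)} \right)}}{-83757} = - \frac{371}{-83757} = \left(-371\right) \left(- \frac{1}{83757}\right) = \frac{371}{83757}$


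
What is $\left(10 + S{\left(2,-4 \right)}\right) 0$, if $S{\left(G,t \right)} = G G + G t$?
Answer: $0$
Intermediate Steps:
$S{\left(G,t \right)} = G^{2} + G t$
$\left(10 + S{\left(2,-4 \right)}\right) 0 = \left(10 + 2 \left(2 - 4\right)\right) 0 = \left(10 + 2 \left(-2\right)\right) 0 = \left(10 - 4\right) 0 = 6 \cdot 0 = 0$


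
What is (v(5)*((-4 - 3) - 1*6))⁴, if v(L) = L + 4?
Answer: 187388721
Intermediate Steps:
v(L) = 4 + L
(v(5)*((-4 - 3) - 1*6))⁴ = ((4 + 5)*((-4 - 3) - 1*6))⁴ = (9*(-7 - 6))⁴ = (9*(-13))⁴ = (-117)⁴ = 187388721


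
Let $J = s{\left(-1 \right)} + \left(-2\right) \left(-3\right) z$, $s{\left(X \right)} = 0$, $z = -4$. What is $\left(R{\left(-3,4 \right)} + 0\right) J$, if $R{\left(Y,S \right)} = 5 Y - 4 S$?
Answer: $744$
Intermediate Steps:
$R{\left(Y,S \right)} = - 4 S + 5 Y$
$J = -24$ ($J = 0 + \left(-2\right) \left(-3\right) \left(-4\right) = 0 + 6 \left(-4\right) = 0 - 24 = -24$)
$\left(R{\left(-3,4 \right)} + 0\right) J = \left(\left(\left(-4\right) 4 + 5 \left(-3\right)\right) + 0\right) \left(-24\right) = \left(\left(-16 - 15\right) + 0\right) \left(-24\right) = \left(-31 + 0\right) \left(-24\right) = \left(-31\right) \left(-24\right) = 744$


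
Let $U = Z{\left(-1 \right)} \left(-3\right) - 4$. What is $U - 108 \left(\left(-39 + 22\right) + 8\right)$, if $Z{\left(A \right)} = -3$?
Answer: $977$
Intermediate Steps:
$U = 5$ ($U = \left(-3\right) \left(-3\right) - 4 = 9 - 4 = 5$)
$U - 108 \left(\left(-39 + 22\right) + 8\right) = 5 - 108 \left(\left(-39 + 22\right) + 8\right) = 5 - 108 \left(-17 + 8\right) = 5 - -972 = 5 + 972 = 977$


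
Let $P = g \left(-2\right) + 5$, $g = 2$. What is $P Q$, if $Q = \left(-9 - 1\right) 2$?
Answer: $-20$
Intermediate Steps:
$P = 1$ ($P = 2 \left(-2\right) + 5 = -4 + 5 = 1$)
$Q = -20$ ($Q = \left(-10\right) 2 = -20$)
$P Q = 1 \left(-20\right) = -20$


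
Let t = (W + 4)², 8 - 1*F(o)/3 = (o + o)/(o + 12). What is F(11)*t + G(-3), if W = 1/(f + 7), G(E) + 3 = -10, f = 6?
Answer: 1314643/3887 ≈ 338.22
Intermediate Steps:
G(E) = -13 (G(E) = -3 - 10 = -13)
W = 1/13 (W = 1/(6 + 7) = 1/13 ≈ 0.076923)
F(o) = 24 - 6*o/(12 + o) (F(o) = 24 - 3*(o + o)/(o + 12) = 24 - 3*2*o/(12 + o) = 24 - 6*o/(12 + o))
t = 2809/169 (t = (1/13 + 4)² = (53/13)² = 2809/169 ≈ 16.621)
F(11)*t + G(-3) = (18*(16 + 11)/(12 + 11))*(2809/169) - 13 = (18*27/23)*(2809/169) - 13 = (18*(1/23)*27)*(2809/169) - 13 = (486/23)*(2809/169) - 13 = 1365174/3887 - 13 = 1314643/3887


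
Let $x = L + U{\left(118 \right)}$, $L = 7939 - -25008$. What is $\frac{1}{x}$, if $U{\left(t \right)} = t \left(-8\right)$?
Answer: $\frac{1}{32003} \approx 3.1247 \cdot 10^{-5}$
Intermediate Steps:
$U{\left(t \right)} = - 8 t$
$L = 32947$ ($L = 7939 + 25008 = 32947$)
$x = 32003$ ($x = 32947 - 944 = 32003$)
$\frac{1}{x} = \frac{1}{32003}$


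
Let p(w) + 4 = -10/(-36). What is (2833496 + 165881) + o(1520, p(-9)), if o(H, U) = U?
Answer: 53988719/18 ≈ 2.9994e+6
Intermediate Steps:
p(w) = -67/18 (p(w) = -4 - 10/(-36) = -4 - 10*(-1/36) = -4 + 5/18 = -67/18)
(2833496 + 165881) + o(1520, p(-9)) = (2833496 + 165881) - 67/18 = 2999377 - 67/18 = 53988719/18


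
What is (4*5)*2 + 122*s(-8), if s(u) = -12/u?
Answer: 223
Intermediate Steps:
(4*5)*2 + 122*s(-8) = (4*5)*2 + 122*(-12/(-8)) = 20*2 + 122*(-12*(-⅛)) = 40 + 122*(3/2) = 40 + 183 = 223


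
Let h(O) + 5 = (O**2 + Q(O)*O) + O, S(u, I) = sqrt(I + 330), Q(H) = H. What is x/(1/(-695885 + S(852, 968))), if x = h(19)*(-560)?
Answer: 286815961600 - 412160*sqrt(1298) ≈ 2.8680e+11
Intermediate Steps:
S(u, I) = sqrt(330 + I)
h(O) = -5 + O + 2*O**2 (h(O) = -5 + ((O**2 + O*O) + O) = -5 + ((O**2 + O**2) + O) = -5 + (2*O**2 + O) = -5 + (O + 2*O**2) = -5 + O + 2*O**2)
x = -412160 (x = (-5 + 19 + 2*19**2)*(-560) = (-5 + 19 + 2*361)*(-560) = (-5 + 19 + 722)*(-560) = 736*(-560) = -412160)
x/(1/(-695885 + S(852, 968))) = -(-286815961600 + 412160*sqrt(330 + 968)) = -(-286815961600 + 412160*sqrt(1298)) = -412160*(-695885 + sqrt(1298)) = 286815961600 - 412160*sqrt(1298)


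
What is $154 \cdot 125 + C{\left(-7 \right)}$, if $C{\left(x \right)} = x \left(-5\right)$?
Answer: $19285$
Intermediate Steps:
$C{\left(x \right)} = - 5 x$
$154 \cdot 125 + C{\left(-7 \right)} = 154 \cdot 125 - -35 = 19250 + 35 = 19285$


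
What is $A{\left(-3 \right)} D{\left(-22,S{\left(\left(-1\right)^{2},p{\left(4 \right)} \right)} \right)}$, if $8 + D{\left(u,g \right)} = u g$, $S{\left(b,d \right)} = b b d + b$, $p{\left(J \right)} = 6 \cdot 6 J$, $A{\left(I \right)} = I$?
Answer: $9594$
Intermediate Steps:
$p{\left(J \right)} = 36 J$
$S{\left(b,d \right)} = b + d b^{2}$ ($S{\left(b,d \right)} = b^{2} d + b = d b^{2} + b = b + d b^{2}$)
$D{\left(u,g \right)} = -8 + g u$ ($D{\left(u,g \right)} = -8 + u g = -8 + g u$)
$A{\left(-3 \right)} D{\left(-22,S{\left(\left(-1\right)^{2},p{\left(4 \right)} \right)} \right)} = - 3 \left(-8 + \left(-1\right)^{2} \left(1 + \left(-1\right)^{2} \cdot 36 \cdot 4\right) \left(-22\right)\right) = - 3 \left(-8 + 1 \left(1 + 1 \cdot 144\right) \left(-22\right)\right) = - 3 \left(-8 + 1 \left(1 + 144\right) \left(-22\right)\right) = - 3 \left(-8 + 1 \cdot 145 \left(-22\right)\right) = - 3 \left(-8 + 145 \left(-22\right)\right) = - 3 \left(-8 - 3190\right) = \left(-3\right) \left(-3198\right) = 9594$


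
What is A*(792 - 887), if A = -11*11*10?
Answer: 114950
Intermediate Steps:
A = -1210 (A = -121*10 = -1210)
A*(792 - 887) = -1210*(792 - 887) = -1210*(-95) = 114950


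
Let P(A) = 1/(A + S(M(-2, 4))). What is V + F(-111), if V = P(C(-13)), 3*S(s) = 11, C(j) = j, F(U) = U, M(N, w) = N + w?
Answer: -3111/28 ≈ -111.11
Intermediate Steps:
S(s) = 11/3 (S(s) = (⅓)*11 = 11/3)
P(A) = 1/(11/3 + A) (P(A) = 1/(A + 11/3) = 1/(11/3 + A))
V = -3/28 (V = 3/(11 + 3*(-13)) = 3/(11 - 39) = 3/(-28) = 3*(-1/28) = -3/28 ≈ -0.10714)
V + F(-111) = -3/28 - 111 = -3111/28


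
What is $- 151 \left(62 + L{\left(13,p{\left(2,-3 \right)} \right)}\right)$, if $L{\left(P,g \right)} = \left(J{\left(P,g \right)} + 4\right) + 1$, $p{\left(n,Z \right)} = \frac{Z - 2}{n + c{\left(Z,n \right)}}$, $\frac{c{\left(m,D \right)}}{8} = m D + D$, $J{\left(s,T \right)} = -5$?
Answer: $-9362$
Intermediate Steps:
$c{\left(m,D \right)} = 8 D + 8 D m$ ($c{\left(m,D \right)} = 8 \left(m D + D\right) = 8 \left(D m + D\right) = 8 \left(D + D m\right) = 8 D + 8 D m$)
$p{\left(n,Z \right)} = \frac{-2 + Z}{n + 8 n \left(1 + Z\right)}$ ($p{\left(n,Z \right)} = \frac{Z - 2}{n + 8 n \left(1 + Z\right)} = \frac{-2 + Z}{n + 8 n \left(1 + Z\right)}$)
$L{\left(P,g \right)} = 0$ ($L{\left(P,g \right)} = \left(-5 + 4\right) + 1 = -1 + 1 = 0$)
$- 151 \left(62 + L{\left(13,p{\left(2,-3 \right)} \right)}\right) = - 151 \left(62 + 0\right) = \left(-151\right) 62 = -9362$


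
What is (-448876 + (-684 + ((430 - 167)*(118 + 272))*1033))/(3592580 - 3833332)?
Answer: -52752625/120376 ≈ -438.23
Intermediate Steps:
(-448876 + (-684 + ((430 - 167)*(118 + 272))*1033))/(3592580 - 3833332) = (-448876 + (-684 + (263*390)*1033))/(-240752) = (-448876 + (-684 + 102570*1033))*(-1/240752) = (-448876 + (-684 + 105954810))*(-1/240752) = (-448876 + 105954126)*(-1/240752) = 105505250*(-1/240752) = -52752625/120376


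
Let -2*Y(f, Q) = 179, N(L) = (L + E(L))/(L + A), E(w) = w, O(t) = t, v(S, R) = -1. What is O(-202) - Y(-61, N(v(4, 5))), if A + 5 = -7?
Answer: -225/2 ≈ -112.50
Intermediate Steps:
A = -12 (A = -5 - 7 = -12)
N(L) = 2*L/(-12 + L) (N(L) = (L + L)/(L - 12) = (2*L)/(-12 + L) = 2*L/(-12 + L))
Y(f, Q) = -179/2 (Y(f, Q) = -½*179 = -179/2)
O(-202) - Y(-61, N(v(4, 5))) = -202 - 1*(-179/2) = -202 + 179/2 = -225/2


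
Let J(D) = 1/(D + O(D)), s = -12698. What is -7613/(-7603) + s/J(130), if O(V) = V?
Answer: -25101144827/7603 ≈ -3.3015e+6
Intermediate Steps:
J(D) = 1/(2*D) (J(D) = 1/(D + D) = 1/(2*D))
-7613/(-7603) + s/J(130) = -7613/(-7603) - 12698/((1/2)/130) = -7613*(-1/7603) - 12698/((1/2)*(1/130)) = 7613/7603 - 12698/1/260 = 7613/7603 - 12698*260 = 7613/7603 - 3301480 = -25101144827/7603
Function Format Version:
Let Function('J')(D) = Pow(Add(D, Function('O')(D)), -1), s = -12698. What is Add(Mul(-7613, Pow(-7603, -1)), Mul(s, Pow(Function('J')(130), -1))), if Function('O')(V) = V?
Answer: Rational(-25101144827, 7603) ≈ -3.3015e+6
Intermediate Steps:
Function('J')(D) = Mul(Rational(1, 2), Pow(D, -1)) (Function('J')(D) = Pow(Add(D, D), -1) = Pow(Mul(2, D), -1) = Mul(Rational(1, 2), Pow(D, -1)))
Add(Mul(-7613, Pow(-7603, -1)), Mul(s, Pow(Function('J')(130), -1))) = Add(Mul(-7613, Pow(-7603, -1)), Mul(-12698, Pow(Mul(Rational(1, 2), Pow(130, -1)), -1))) = Add(Mul(-7613, Rational(-1, 7603)), Mul(-12698, Pow(Mul(Rational(1, 2), Rational(1, 130)), -1))) = Add(Rational(7613, 7603), Mul(-12698, Pow(Rational(1, 260), -1))) = Add(Rational(7613, 7603), Mul(-12698, 260)) = Add(Rational(7613, 7603), -3301480) = Rational(-25101144827, 7603)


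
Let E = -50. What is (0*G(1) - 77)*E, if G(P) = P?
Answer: 3850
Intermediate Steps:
(0*G(1) - 77)*E = (0*1 - 77)*(-50) = (0 - 77)*(-50) = -77*(-50) = 3850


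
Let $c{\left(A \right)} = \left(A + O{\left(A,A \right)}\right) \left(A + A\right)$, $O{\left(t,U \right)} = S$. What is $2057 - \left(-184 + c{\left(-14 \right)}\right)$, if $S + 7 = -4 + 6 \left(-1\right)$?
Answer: $1373$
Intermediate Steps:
$S = -17$ ($S = -7 + \left(-4 + 6 \left(-1\right)\right) = -7 - 10 = -17$)
$O{\left(t,U \right)} = -17$
$c{\left(A \right)} = 2 A \left(-17 + A\right)$ ($c{\left(A \right)} = \left(A - 17\right) \left(A + A\right) = \left(-17 + A\right) 2 A = 2 A \left(-17 + A\right)$)
$2057 - \left(-184 + c{\left(-14 \right)}\right) = 2057 + \left(\left(-911 + 1095\right) - 2 \left(-14\right) \left(-17 - 14\right)\right) = 2057 + \left(184 - 2 \left(-14\right) \left(-31\right)\right) = 2057 + \left(184 - 868\right) = 2057 - 684 = 1373$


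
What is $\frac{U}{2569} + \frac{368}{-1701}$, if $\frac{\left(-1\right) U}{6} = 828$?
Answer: $- \frac{1342280}{624267} \approx -2.1502$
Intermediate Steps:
$U = -4968$ ($U = \left(-6\right) 828 = -4968$)
$\frac{U}{2569} + \frac{368}{-1701} = - \frac{4968}{2569} + \frac{368}{-1701} = \left(-4968\right) \frac{1}{2569} + 368 \left(- \frac{1}{1701}\right) = - \frac{4968}{2569} - \frac{368}{1701} = - \frac{1342280}{624267}$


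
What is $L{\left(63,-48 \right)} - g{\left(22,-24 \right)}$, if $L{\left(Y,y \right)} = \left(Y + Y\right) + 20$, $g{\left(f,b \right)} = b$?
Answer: $170$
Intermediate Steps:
$L{\left(Y,y \right)} = 20 + 2 Y$ ($L{\left(Y,y \right)} = 2 Y + 20 = 20 + 2 Y$)
$L{\left(63,-48 \right)} - g{\left(22,-24 \right)} = \left(20 + 2 \cdot 63\right) - -24 = \left(20 + 126\right) + 24 = 146 + 24 = 170$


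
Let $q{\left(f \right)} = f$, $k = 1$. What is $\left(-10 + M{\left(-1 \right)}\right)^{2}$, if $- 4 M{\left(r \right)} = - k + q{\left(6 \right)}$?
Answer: $\frac{2025}{16} \approx 126.56$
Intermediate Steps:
$M{\left(r \right)} = - \frac{5}{4}$ ($M{\left(r \right)} = - \frac{\left(-1\right) 1 + 6}{4} = - \frac{-1 + 6}{4} = \left(- \frac{1}{4}\right) 5 = - \frac{5}{4}$)
$\left(-10 + M{\left(-1 \right)}\right)^{2} = \left(-10 - \frac{5}{4}\right)^{2} = \left(- \frac{45}{4}\right)^{2} = \frac{2025}{16}$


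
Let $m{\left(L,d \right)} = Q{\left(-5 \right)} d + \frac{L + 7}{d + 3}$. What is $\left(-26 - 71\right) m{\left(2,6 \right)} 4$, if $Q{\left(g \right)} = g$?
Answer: $11252$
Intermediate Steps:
$m{\left(L,d \right)} = - 5 d + \frac{7 + L}{3 + d}$ ($m{\left(L,d \right)} = - 5 d + \frac{L + 7}{d + 3} = - 5 d + \frac{7 + L}{3 + d}$)
$\left(-26 - 71\right) m{\left(2,6 \right)} 4 = \left(-26 - 71\right) \frac{7 + 2 - 90 - 5 \cdot 6^{2}}{3 + 6} \cdot 4 = - 97 \frac{7 + 2 - 90 - 180}{9} \cdot 4 = - 97 \cdot \frac{1}{9} \left(-261\right) 4 = - 97 \left(\left(-29\right) 4\right) = \left(-97\right) \left(-116\right) = 11252$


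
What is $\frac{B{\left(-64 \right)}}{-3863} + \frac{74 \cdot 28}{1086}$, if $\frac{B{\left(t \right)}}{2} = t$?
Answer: $\frac{4071572}{2097609} \approx 1.9411$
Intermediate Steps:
$B{\left(t \right)} = 2 t$
$\frac{B{\left(-64 \right)}}{-3863} + \frac{74 \cdot 28}{1086} = \frac{2 \left(-64\right)}{-3863} + \frac{74 \cdot 28}{1086} = \left(-128\right) \left(- \frac{1}{3863}\right) + 2072 \cdot \frac{1}{1086} = \frac{128}{3863} + \frac{1036}{543} = \frac{4071572}{2097609}$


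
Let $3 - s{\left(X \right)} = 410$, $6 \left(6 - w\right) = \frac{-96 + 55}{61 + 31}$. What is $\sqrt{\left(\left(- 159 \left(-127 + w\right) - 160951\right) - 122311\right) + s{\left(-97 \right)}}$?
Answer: $\frac{i \sqrt{2238235478}}{92} \approx 514.24 i$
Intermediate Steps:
$w = \frac{3353}{552}$ ($w = 6 - \frac{\left(-96 + 55\right) \frac{1}{61 + 31}}{6} = 6 - \frac{\left(-41\right) \frac{1}{92}}{6} = 6 - - \frac{41}{552} = 6 + \frac{41}{552} = \frac{3353}{552} \approx 6.0743$)
$s{\left(X \right)} = -407$ ($s{\left(X \right)} = 3 - 410 = -407$)
$\sqrt{\left(\left(- 159 \left(-127 + w\right) - 160951\right) - 122311\right) + s{\left(-97 \right)}} = \sqrt{\left(\left(- 159 \left(-127 + \frac{3353}{552}\right) - 160951\right) - 122311\right) - 407} = \sqrt{\left(\left(\left(-159\right) \left(- \frac{66751}{552}\right) - 160951\right) - 122311\right) - 407} = \sqrt{\left(\left(\frac{3537803}{184} - 160951\right) - 122311\right) - 407} = \sqrt{\left(- \frac{26077181}{184} - 122311\right) - 407} = \sqrt{- \frac{48582405}{184} - 407} = \sqrt{- \frac{48657293}{184}} = \frac{i \sqrt{2238235478}}{92}$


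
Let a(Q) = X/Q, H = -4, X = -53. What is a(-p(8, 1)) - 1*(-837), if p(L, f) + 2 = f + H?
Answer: 4132/5 ≈ 826.40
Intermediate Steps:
p(L, f) = -6 + f (p(L, f) = -2 + (f - 4) = -2 + (-4 + f) = -6 + f)
a(Q) = -53/Q
a(-p(8, 1)) - 1*(-837) = -53*(-1/(-6 + 1)) - 1*(-837) = -53/((-1*(-5))) + 837 = -53/5 + 837 = 4132/5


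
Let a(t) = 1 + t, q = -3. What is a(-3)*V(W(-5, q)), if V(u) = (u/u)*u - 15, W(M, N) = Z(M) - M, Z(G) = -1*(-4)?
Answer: 12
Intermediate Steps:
Z(G) = 4
W(M, N) = 4 - M
V(u) = -15 + u (V(u) = 1*u - 15 = u - 15 = -15 + u)
a(-3)*V(W(-5, q)) = (1 - 3)*(-15 + (4 - 1*(-5))) = -2*(-15 + (4 + 5)) = -2*(-15 + 9) = -2*(-6) = 12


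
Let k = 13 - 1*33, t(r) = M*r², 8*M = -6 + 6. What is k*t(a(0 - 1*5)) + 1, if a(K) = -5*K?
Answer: 1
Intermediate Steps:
M = 0 (M = (-6 + 6)/8 = (⅛)*0 = 0)
t(r) = 0 (t(r) = 0*r² = 0)
k = -20 (k = 13 - 33 = -20)
k*t(a(0 - 1*5)) + 1 = -20*0 + 1 = 0 + 1 = 1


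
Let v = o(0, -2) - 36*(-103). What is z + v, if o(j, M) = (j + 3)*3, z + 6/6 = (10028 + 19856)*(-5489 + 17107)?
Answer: 347196028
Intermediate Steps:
z = 347192311 (z = -1 + (10028 + 19856)*(-5489 + 17107) = -1 + 29884*11618 = -1 + 347192312 = 347192311)
o(j, M) = 9 + 3*j (o(j, M) = (3 + j)*3 = 9 + 3*j)
v = 3717 (v = (9 + 3*0) - 36*(-103) = (9 + 0) + 3708 = 9 + 3708 = 3717)
z + v = 347192311 + 3717 = 347196028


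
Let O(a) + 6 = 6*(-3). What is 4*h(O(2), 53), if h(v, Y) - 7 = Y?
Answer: 240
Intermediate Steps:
O(a) = -24 (O(a) = -6 + 6*(-3) = -6 - 18 = -24)
h(v, Y) = 7 + Y
4*h(O(2), 53) = 4*(7 + 53) = 4*60 = 240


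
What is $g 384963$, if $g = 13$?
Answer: $5004519$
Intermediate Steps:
$g 384963 = 13 \cdot 384963 = 5004519$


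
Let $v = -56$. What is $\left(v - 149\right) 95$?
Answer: $-19475$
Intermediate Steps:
$\left(v - 149\right) 95 = \left(-56 - 149\right) 95 = \left(-205\right) 95 = -19475$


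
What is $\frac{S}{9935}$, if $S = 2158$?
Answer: $\frac{2158}{9935} \approx 0.21721$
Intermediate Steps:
$\frac{S}{9935} = \frac{2158}{9935}$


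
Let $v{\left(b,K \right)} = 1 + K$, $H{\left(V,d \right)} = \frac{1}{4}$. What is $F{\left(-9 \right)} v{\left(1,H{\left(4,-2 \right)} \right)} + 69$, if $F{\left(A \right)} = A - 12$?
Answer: $\frac{171}{4} \approx 42.75$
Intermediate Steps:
$H{\left(V,d \right)} = \frac{1}{4}$
$F{\left(A \right)} = -12 + A$
$F{\left(-9 \right)} v{\left(1,H{\left(4,-2 \right)} \right)} + 69 = \left(-12 - 9\right) \left(1 + \frac{1}{4}\right) + 69 = \left(-21\right) \frac{5}{4} + 69 = - \frac{105}{4} + 69 = \frac{171}{4}$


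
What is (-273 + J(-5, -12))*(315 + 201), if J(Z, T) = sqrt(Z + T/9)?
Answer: -140868 + 172*I*sqrt(57) ≈ -1.4087e+5 + 1298.6*I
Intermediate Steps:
J(Z, T) = sqrt(Z + T/9) (J(Z, T) = sqrt(Z + T*(1/9)) = sqrt(Z + T/9))
(-273 + J(-5, -12))*(315 + 201) = (-273 + sqrt(-12 + 9*(-5))/3)*(315 + 201) = (-273 + sqrt(-12 - 45)/3)*516 = (-273 + sqrt(-57)/3)*516 = (-273 + (I*sqrt(57))/3)*516 = (-273 + I*sqrt(57)/3)*516 = -140868 + 172*I*sqrt(57)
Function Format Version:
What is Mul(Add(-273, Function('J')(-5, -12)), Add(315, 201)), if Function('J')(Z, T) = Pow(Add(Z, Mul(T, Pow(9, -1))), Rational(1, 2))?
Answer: Add(-140868, Mul(172, I, Pow(57, Rational(1, 2)))) ≈ Add(-1.4087e+5, Mul(1298.6, I))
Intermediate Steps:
Function('J')(Z, T) = Pow(Add(Z, Mul(Rational(1, 9), T)), Rational(1, 2)) (Function('J')(Z, T) = Pow(Add(Z, Mul(T, Rational(1, 9))), Rational(1, 2)) = Pow(Add(Z, Mul(Rational(1, 9), T)), Rational(1, 2)))
Mul(Add(-273, Function('J')(-5, -12)), Add(315, 201)) = Mul(Add(-273, Mul(Rational(1, 3), Pow(Add(-12, Mul(9, -5)), Rational(1, 2)))), Add(315, 201)) = Mul(Add(-273, Mul(Rational(1, 3), Pow(Add(-12, -45), Rational(1, 2)))), 516) = Mul(Add(-273, Mul(Rational(1, 3), Pow(-57, Rational(1, 2)))), 516) = Mul(Add(-273, Mul(Rational(1, 3), Mul(I, Pow(57, Rational(1, 2))))), 516) = Mul(Add(-273, Mul(Rational(1, 3), I, Pow(57, Rational(1, 2)))), 516) = Add(-140868, Mul(172, I, Pow(57, Rational(1, 2))))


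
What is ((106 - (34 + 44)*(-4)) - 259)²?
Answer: 25281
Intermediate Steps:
((106 - (34 + 44)*(-4)) - 259)² = ((106 - 78*(-4)) - 259)² = ((106 - 1*(-312)) - 259)² = ((106 + 312) - 259)² = (418 - 259)² = 159² = 25281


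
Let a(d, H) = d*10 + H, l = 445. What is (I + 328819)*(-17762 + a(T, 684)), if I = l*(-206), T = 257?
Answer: -3440557692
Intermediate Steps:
a(d, H) = H + 10*d (a(d, H) = 10*d + H = H + 10*d)
I = -91670 (I = 445*(-206) = -91670)
(I + 328819)*(-17762 + a(T, 684)) = (-91670 + 328819)*(-17762 + (684 + 10*257)) = 237149*(-17762 + (684 + 2570)) = 237149*(-17762 + 3254) = 237149*(-14508) = -3440557692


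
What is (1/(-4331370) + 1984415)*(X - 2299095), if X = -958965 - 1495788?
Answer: -6810073926615161092/721895 ≈ -9.4336e+12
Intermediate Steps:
X = -2454753
(1/(-4331370) + 1984415)*(X - 2299095) = (1/(-4331370) + 1984415)*(-2454753 - 2299095) = (-1/4331370 + 1984415)*(-4753848) = (8595235598549/4331370)*(-4753848) = -6810073926615161092/721895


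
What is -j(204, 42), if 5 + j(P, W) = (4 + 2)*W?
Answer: -247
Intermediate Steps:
j(P, W) = -5 + 6*W (j(P, W) = -5 + (4 + 2)*W = -5 + 6*W)
-j(204, 42) = -(-5 + 6*42) = -(-5 + 252) = -1*247 = -247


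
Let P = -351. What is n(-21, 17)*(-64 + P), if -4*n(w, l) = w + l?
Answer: -415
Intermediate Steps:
n(w, l) = -l/4 - w/4 (n(w, l) = -(w + l)/4 = -(l + w)/4 = -l/4 - w/4)
n(-21, 17)*(-64 + P) = (-1/4*17 - 1/4*(-21))*(-64 - 351) = (-17/4 + 21/4)*(-415) = 1*(-415) = -415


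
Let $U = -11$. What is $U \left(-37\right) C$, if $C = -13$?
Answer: $-5291$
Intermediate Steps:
$U \left(-37\right) C = \left(-11\right) \left(-37\right) \left(-13\right) = 407 \left(-13\right) = -5291$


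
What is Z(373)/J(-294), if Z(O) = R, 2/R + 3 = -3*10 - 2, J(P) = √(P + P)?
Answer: I*√3/735 ≈ 0.0023565*I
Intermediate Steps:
J(P) = √2*√P (J(P) = √(2*P) = √2*√P)
R = -2/35 (R = 2/(-3 + (-3*10 - 2)) = 2/(-3 + (-30 - 2)) = 2/(-3 - 32) = 2/(-35) = 2*(-1/35) = -2/35 ≈ -0.057143)
Z(O) = -2/35
Z(373)/J(-294) = -2*(-I*√3/42)/35 = -(-1)*I*√3/735 = I*√3/735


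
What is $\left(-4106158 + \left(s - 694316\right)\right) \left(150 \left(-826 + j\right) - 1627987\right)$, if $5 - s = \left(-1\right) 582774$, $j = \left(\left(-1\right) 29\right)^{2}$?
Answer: $6856862816215$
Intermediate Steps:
$j = 841$ ($j = \left(-29\right)^{2} = 841$)
$s = 582779$ ($s = 5 - \left(-1\right) 582774 = 5 - -582774 = 5 + 582774 = 582779$)
$\left(-4106158 + \left(s - 694316\right)\right) \left(150 \left(-826 + j\right) - 1627987\right) = \left(-4106158 + \left(582779 - 694316\right)\right) \left(150 \left(-826 + 841\right) - 1627987\right) = \left(-4106158 + \left(582779 - 694316\right)\right) \left(150 \cdot 15 - 1627987\right) = \left(-4106158 - 111537\right) \left(2250 - 1627987\right) = \left(-4217695\right) \left(-1625737\right) = 6856862816215$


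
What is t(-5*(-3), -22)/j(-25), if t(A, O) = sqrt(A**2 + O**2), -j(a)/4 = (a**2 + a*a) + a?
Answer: -sqrt(709)/4900 ≈ -0.0054341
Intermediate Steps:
j(a) = -8*a**2 - 4*a (j(a) = -4*((a**2 + a*a) + a) = -4*((a**2 + a**2) + a) = -4*(2*a**2 + a) = -4*(a + 2*a**2) = -8*a**2 - 4*a)
t(-5*(-3), -22)/j(-25) = sqrt((-5*(-3))**2 + (-22)**2)/((-4*(-25)*(1 + 2*(-25)))) = sqrt(15**2 + 484)/((-4*(-25)*(1 - 50))) = sqrt(225 + 484)/((-4*(-25)*(-49))) = sqrt(709)/(-4900) = sqrt(709)*(-1/4900) = -sqrt(709)/4900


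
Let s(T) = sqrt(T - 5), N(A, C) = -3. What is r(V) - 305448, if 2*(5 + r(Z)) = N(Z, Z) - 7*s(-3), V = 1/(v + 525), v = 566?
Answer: -610909/2 - 7*I*sqrt(2) ≈ -3.0545e+5 - 9.8995*I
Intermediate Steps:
s(T) = sqrt(-5 + T)
V = 1/1091 (V = 1/(566 + 525) = 1/1091 ≈ 0.00091659)
r(Z) = -13/2 - 7*I*sqrt(2) (r(Z) = -5 + (-3 - 7*sqrt(-5 - 3))/2 = -5 + (-3 - 14*I*sqrt(2))/2 = -5 + (-3/2 - 7*I*sqrt(2)) = -13/2 - 7*I*sqrt(2))
r(V) - 305448 = (-13/2 - 7*I*sqrt(2)) - 305448 = -610909/2 - 7*I*sqrt(2)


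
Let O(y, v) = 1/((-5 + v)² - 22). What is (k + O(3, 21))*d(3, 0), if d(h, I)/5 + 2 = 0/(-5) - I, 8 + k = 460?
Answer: -528845/117 ≈ -4520.0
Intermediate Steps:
k = 452 (k = -8 + 460 = 452)
d(h, I) = -10 - 5*I (d(h, I) = -10 + 5*(0/(-5) - I) = -10 + 5*(0*(-⅕) - I) = -10 + 5*(0 - I) = -10 + 5*(-I) = -10 - 5*I)
O(y, v) = 1/(-22 + (-5 + v)²)
(k + O(3, 21))*d(3, 0) = (452 + 1/(-22 + (-5 + 21)²))*(-10 - 5*0) = (452 + 1/(-22 + 16²))*(-10 + 0) = (452 + 1/(-22 + 256))*(-10) = (452 + 1/234)*(-10) = (105769/234)*(-10) = -528845/117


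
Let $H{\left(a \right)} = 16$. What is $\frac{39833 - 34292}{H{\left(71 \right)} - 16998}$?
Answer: $- \frac{5541}{16982} \approx -0.32629$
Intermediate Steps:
$\frac{39833 - 34292}{H{\left(71 \right)} - 16998} = \frac{39833 - 34292}{16 - 16998} = \frac{5541}{-16982} = 5541 \left(- \frac{1}{16982}\right) = - \frac{5541}{16982}$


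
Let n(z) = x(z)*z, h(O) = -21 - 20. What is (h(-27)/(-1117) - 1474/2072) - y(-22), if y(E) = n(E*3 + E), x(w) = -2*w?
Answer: 17922118703/1157212 ≈ 15487.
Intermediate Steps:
h(O) = -41
n(z) = -2*z² (n(z) = (-2*z)*z = -2*z²)
y(E) = -32*E² (y(E) = -2*(E*3 + E)² = -2*(3*E + E)² = -2*16*E² = -32*E²)
(h(-27)/(-1117) - 1474/2072) - y(-22) = (-41/(-1117) - 1474/2072) - (-32)*(-22)² = (-41*(-1/1117) - 1474*1/2072) - (-32)*484 = (41/1117 - 737/1036) - 1*(-15488) = -780753/1157212 + 15488 = 17922118703/1157212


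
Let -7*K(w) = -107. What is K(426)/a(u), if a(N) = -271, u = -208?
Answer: -107/1897 ≈ -0.056405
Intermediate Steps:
K(w) = 107/7 (K(w) = -1/7*(-107) = 107/7)
K(426)/a(u) = (107/7)/(-271) = (107/7)*(-1/271) = -107/1897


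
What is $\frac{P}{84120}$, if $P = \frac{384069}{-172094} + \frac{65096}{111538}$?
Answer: $- \frac{15817828549}{807342565258320} \approx -1.9592 \cdot 10^{-5}$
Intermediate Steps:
$P = - \frac{15817828549}{9597510286}$ ($P = 384069 \left(- \frac{1}{172094}\right) + 65096 \cdot \frac{1}{111538} = - \frac{384069}{172094} + \frac{32548}{55769} = - \frac{15817828549}{9597510286} \approx -1.6481$)
$\frac{P}{84120} = - \frac{15817828549}{9597510286 \cdot 84120} = \left(- \frac{15817828549}{9597510286}\right) \frac{1}{84120} = - \frac{15817828549}{807342565258320}$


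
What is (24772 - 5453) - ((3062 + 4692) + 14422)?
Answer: -2857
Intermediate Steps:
(24772 - 5453) - ((3062 + 4692) + 14422) = 19319 - (7754 + 14422) = 19319 - 1*22176 = 19319 - 22176 = -2857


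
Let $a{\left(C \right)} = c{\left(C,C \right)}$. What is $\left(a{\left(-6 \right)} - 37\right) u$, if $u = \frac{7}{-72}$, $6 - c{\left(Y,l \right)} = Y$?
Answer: $\frac{175}{72} \approx 2.4306$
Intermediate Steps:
$c{\left(Y,l \right)} = 6 - Y$
$a{\left(C \right)} = 6 - C$
$u = - \frac{7}{72}$ ($u = 7 \left(- \frac{1}{72}\right) = - \frac{7}{72} \approx -0.097222$)
$\left(a{\left(-6 \right)} - 37\right) u = \left(\left(6 - -6\right) - 37\right) \left(- \frac{7}{72}\right) = \left(\left(6 + 6\right) - 37\right) \left(- \frac{7}{72}\right) = \left(12 - 37\right) \left(- \frac{7}{72}\right) = \left(-25\right) \left(- \frac{7}{72}\right) = \frac{175}{72}$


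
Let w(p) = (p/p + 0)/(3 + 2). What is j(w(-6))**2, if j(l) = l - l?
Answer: 0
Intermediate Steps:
w(p) = 1/5 (w(p) = (1 + 0)/5 = 1*(1/5) = 1/5)
j(l) = 0
j(w(-6))**2 = 0**2 = 0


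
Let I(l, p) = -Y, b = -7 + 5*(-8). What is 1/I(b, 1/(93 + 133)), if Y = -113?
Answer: 1/113 ≈ 0.0088496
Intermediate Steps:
b = -47 (b = -7 - 40 = -47)
I(l, p) = 113 (I(l, p) = -1*(-113) = 113)
1/I(b, 1/(93 + 133)) = 1/113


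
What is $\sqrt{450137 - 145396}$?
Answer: $\sqrt{304741} \approx 552.03$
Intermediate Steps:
$\sqrt{450137 - 145396} = \sqrt{304741}$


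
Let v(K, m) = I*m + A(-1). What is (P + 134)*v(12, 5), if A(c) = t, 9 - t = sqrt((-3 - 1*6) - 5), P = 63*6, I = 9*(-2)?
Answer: -41472 - 512*I*sqrt(14) ≈ -41472.0 - 1915.7*I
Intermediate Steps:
I = -18
P = 378
t = 9 - I*sqrt(14) (t = 9 - sqrt((-3 - 1*6) - 5) = 9 - sqrt((-3 - 6) - 5) = 9 - sqrt(-9 - 5) = 9 - sqrt(-14) = 9 - I*sqrt(14) ≈ 9.0 - 3.7417*I)
A(c) = 9 - I*sqrt(14)
v(K, m) = 9 - 18*m - I*sqrt(14) (v(K, m) = -18*m + (9 - I*sqrt(14)) = 9 - 18*m - I*sqrt(14))
(P + 134)*v(12, 5) = (378 + 134)*(9 - 18*5 - I*sqrt(14)) = 512*(9 - 90 - I*sqrt(14)) = 512*(-81 - I*sqrt(14)) = -41472 - 512*I*sqrt(14)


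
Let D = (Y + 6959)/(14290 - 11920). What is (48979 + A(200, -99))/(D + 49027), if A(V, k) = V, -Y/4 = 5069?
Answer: 38851410/38726891 ≈ 1.0032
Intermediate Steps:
Y = -20276 (Y = -4*5069 = -20276)
D = -4439/790 (D = (-20276 + 6959)/(14290 - 11920) = -13317/2370 = -13317*1/2370 = -4439/790 ≈ -5.6190)
(48979 + A(200, -99))/(D + 49027) = (48979 + 200)/(-4439/790 + 49027) = 49179/(38726891/790) = 49179*(790/38726891) = 38851410/38726891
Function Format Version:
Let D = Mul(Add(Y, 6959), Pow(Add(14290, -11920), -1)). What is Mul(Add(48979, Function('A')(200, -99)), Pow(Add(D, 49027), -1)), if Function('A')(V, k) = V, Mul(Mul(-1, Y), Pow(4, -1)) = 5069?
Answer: Rational(38851410, 38726891) ≈ 1.0032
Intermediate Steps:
Y = -20276 (Y = Mul(-4, 5069) = -20276)
D = Rational(-4439, 790) (D = Mul(Add(-20276, 6959), Pow(Add(14290, -11920), -1)) = Mul(-13317, Pow(2370, -1)) = Mul(-13317, Rational(1, 2370)) = Rational(-4439, 790) ≈ -5.6190)
Mul(Add(48979, Function('A')(200, -99)), Pow(Add(D, 49027), -1)) = Mul(Add(48979, 200), Pow(Add(Rational(-4439, 790), 49027), -1)) = Mul(49179, Pow(Rational(38726891, 790), -1)) = Mul(49179, Rational(790, 38726891)) = Rational(38851410, 38726891)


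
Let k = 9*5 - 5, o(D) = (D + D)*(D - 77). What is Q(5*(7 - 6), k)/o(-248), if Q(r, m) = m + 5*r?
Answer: 1/2480 ≈ 0.00040323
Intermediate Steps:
o(D) = 2*D*(-77 + D) (o(D) = (2*D)*(-77 + D) = 2*D*(-77 + D))
k = 40 (k = 45 - 5 = 40)
Q(5*(7 - 6), k)/o(-248) = (40 + 5*(5*(7 - 6)))/((2*(-248)*(-77 - 248))) = (40 + 5*(5*1))/((2*(-248)*(-325))) = (40 + 5*5)/161200 = (40 + 25)*(1/161200) = 65*(1/161200) = 1/2480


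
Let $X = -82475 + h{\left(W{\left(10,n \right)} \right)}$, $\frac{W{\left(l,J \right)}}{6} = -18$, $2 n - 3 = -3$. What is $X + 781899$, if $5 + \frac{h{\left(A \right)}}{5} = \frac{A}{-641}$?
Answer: $\frac{448315299}{641} \approx 6.994 \cdot 10^{5}$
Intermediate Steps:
$n = 0$ ($n = \frac{3}{2} + \frac{1}{2} \left(-3\right) = \frac{3}{2} - \frac{3}{2} = 0$)
$W{\left(l,J \right)} = -108$ ($W{\left(l,J \right)} = 6 \left(-18\right) = -108$)
$h{\left(A \right)} = -25 - \frac{5 A}{641}$ ($h{\left(A \right)} = -25 + 5 \frac{A}{-641} = -25 + 5 A \left(- \frac{1}{641}\right) = -25 + 5 \left(- \frac{A}{641}\right) = -25 - \frac{5 A}{641}$)
$X = - \frac{52881960}{641}$ ($X = -82475 - \frac{15485}{641} = - \frac{52881960}{641} \approx -82499.0$)
$X + 781899 = - \frac{52881960}{641} + 781899 = \frac{448315299}{641}$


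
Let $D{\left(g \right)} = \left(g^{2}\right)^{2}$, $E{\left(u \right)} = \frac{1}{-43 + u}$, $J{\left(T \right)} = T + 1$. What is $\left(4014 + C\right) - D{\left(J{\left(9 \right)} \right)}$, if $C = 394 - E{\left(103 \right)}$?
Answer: $- \frac{335521}{60} \approx -5592.0$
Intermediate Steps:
$J{\left(T \right)} = 1 + T$
$C = \frac{23639}{60}$ ($C = 394 - \frac{1}{-43 + 103} = 394 - \frac{1}{60} = \frac{23639}{60} \approx 393.98$)
$D{\left(g \right)} = g^{4}$
$\left(4014 + C\right) - D{\left(J{\left(9 \right)} \right)} = \left(4014 + \frac{23639}{60}\right) - \left(1 + 9\right)^{4} = \frac{264479}{60} - 10^{4} = \frac{264479}{60} - 10000 = - \frac{335521}{60}$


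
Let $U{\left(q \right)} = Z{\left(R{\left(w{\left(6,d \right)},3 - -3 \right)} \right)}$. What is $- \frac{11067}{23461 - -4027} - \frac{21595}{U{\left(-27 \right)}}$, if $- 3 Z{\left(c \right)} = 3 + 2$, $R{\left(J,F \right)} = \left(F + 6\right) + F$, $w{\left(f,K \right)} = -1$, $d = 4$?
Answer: $\frac{356150949}{27488} \approx 12957.0$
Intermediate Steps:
$R{\left(J,F \right)} = 6 + 2 F$ ($R{\left(J,F \right)} = \left(6 + F\right) + F = 6 + 2 F$)
$Z{\left(c \right)} = - \frac{5}{3}$ ($Z{\left(c \right)} = - \frac{3 + 2}{3} = \left(- \frac{1}{3}\right) 5 = - \frac{5}{3}$)
$U{\left(q \right)} = - \frac{5}{3}$
$- \frac{11067}{23461 - -4027} - \frac{21595}{U{\left(-27 \right)}} = - \frac{11067}{23461 - -4027} - \frac{21595}{- \frac{5}{3}} = - \frac{11067}{23461 + 4027} - -12957 = - \frac{11067}{27488} + 12957 = \frac{356150949}{27488}$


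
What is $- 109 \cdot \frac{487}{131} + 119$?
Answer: $- \frac{37494}{131} \approx -286.21$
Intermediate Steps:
$- 109 \cdot \frac{487}{131} + 119 = - 109 \cdot 487 \cdot \frac{1}{131} + 119 = \left(-109\right) \frac{487}{131} + 119 = - \frac{53083}{131} + 119 = - \frac{37494}{131}$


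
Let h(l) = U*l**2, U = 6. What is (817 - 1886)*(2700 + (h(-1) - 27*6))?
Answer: -2719536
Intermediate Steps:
h(l) = 6*l**2
(817 - 1886)*(2700 + (h(-1) - 27*6)) = (817 - 1886)*(2700 + (6*(-1)**2 - 27*6)) = -1069*(2700 + (6*1 - 162)) = -1069*(2700 + (6 - 162)) = -1069*(2700 - 156) = -1069*2544 = -2719536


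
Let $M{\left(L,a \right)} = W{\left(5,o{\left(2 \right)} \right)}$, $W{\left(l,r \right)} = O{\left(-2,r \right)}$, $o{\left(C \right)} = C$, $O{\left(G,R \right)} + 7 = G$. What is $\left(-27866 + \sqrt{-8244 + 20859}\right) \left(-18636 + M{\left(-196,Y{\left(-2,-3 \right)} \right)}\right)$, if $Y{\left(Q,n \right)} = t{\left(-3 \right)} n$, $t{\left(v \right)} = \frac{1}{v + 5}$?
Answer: $519561570 - 540705 \sqrt{15} \approx 5.1747 \cdot 10^{8}$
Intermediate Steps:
$O{\left(G,R \right)} = -7 + G$
$W{\left(l,r \right)} = -9$ ($W{\left(l,r \right)} = -7 - 2 = -9$)
$t{\left(v \right)} = \frac{1}{5 + v}$
$Y{\left(Q,n \right)} = \frac{n}{2}$ ($Y{\left(Q,n \right)} = \frac{n}{5 - 3} = \frac{n}{2}$)
$M{\left(L,a \right)} = -9$
$\left(-27866 + \sqrt{-8244 + 20859}\right) \left(-18636 + M{\left(-196,Y{\left(-2,-3 \right)} \right)}\right) = \left(-27866 + \sqrt{-8244 + 20859}\right) \left(-18636 - 9\right) = \left(-27866 + \sqrt{12615}\right) \left(-18645\right) = \left(-27866 + 29 \sqrt{15}\right) \left(-18645\right) = 519561570 - 540705 \sqrt{15}$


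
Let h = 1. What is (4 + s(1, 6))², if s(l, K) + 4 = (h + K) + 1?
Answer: 64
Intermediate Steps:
s(l, K) = -2 + K (s(l, K) = -4 + ((1 + K) + 1) = -4 + (2 + K) = -2 + K)
(4 + s(1, 6))² = (4 + (-2 + 6))² = (4 + 4)² = 8² = 64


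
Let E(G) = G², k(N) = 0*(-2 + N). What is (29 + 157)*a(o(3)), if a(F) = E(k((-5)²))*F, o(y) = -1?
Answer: 0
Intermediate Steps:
k(N) = 0
a(F) = 0 (a(F) = 0²*F = 0*F = 0)
(29 + 157)*a(o(3)) = (29 + 157)*0 = 186*0 = 0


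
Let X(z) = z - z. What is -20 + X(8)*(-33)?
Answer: -20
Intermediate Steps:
X(z) = 0
-20 + X(8)*(-33) = -20 + 0*(-33) = -20 + 0 = -20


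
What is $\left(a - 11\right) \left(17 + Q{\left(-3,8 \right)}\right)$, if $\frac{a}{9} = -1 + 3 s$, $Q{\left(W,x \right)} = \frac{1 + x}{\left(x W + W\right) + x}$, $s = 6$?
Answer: $\frac{44588}{19} \approx 2346.7$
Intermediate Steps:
$Q{\left(W,x \right)} = \frac{1 + x}{W + x + W x}$ ($Q{\left(W,x \right)} = \frac{1 + x}{\left(W x + W\right) + x} = \frac{1 + x}{\left(W + W x\right) + x} = \frac{1 + x}{W + x + W x}$)
$a = 153$ ($a = 9 \left(-1 + 3 \cdot 6\right) = 9 \left(-1 + 18\right) = 9 \cdot 17 = 153$)
$\left(a - 11\right) \left(17 + Q{\left(-3,8 \right)}\right) = \left(153 - 11\right) \left(17 + \frac{1 + 8}{-3 + 8 - 24}\right) = 142 \left(17 + \frac{1}{-3 + 8 - 24} \cdot 9\right) = 142 \left(17 + \frac{1}{-19} \cdot 9\right) = 142 \left(17 - \frac{9}{19}\right) = 142 \cdot \frac{314}{19} = \frac{44588}{19}$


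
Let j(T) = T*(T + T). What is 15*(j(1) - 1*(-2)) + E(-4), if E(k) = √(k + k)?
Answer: 60 + 2*I*√2 ≈ 60.0 + 2.8284*I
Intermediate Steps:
E(k) = √2*√k (E(k) = √(2*k) = √2*√k)
j(T) = 2*T² (j(T) = T*(2*T) = 2*T²)
15*(j(1) - 1*(-2)) + E(-4) = 15*(2*1² - 1*(-2)) + √2*√(-4) = 15*(2*1 + 2) + √2*(2*I) = 15*(2 + 2) + 2*I*√2 = 15*4 + 2*I*√2 = 60 + 2*I*√2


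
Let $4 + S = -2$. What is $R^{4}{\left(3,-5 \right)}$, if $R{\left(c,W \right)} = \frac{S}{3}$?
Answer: $16$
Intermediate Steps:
$S = -6$ ($S = -4 - 2 = -6$)
$R{\left(c,W \right)} = -2$ ($R{\left(c,W \right)} = - \frac{6}{3} = \left(-6\right) \frac{1}{3} = -2$)
$R^{4}{\left(3,-5 \right)} = \left(-2\right)^{4} = 16$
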